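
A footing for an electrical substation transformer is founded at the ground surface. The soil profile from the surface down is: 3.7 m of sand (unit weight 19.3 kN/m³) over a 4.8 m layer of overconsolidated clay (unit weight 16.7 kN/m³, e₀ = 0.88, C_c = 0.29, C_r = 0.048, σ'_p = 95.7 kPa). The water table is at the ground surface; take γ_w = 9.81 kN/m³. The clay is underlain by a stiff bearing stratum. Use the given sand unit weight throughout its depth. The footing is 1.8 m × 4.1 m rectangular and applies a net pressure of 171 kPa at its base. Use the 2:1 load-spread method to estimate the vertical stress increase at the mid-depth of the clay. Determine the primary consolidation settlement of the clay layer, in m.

S_c ≈ 0.0141 m

Mid-depth of clay below the ground surface: z = 3.7 + 4.8/2 = 6.1 m.
Total vertical stress at mid-clay: σ_v = 19.3×3.7 + 16.7×2.4 = 111.49 kPa.
Pore pressure: u = 9.81×(6.1 − 0) = 59.841 kPa.
Initial effective stress: σ'_0 = σ_v − u = 111.49 − 59.841 = 51.649 kPa.
Stress increase at mid-clay by the 2:1 spreading method:
Δσ = qBL/((B+z)(L+z)) = 171×1.8×4.1/((1.8+6.1)(4.1+6.1)) = 15.661 kPa
Final effective stress: σ'_f = 51.649 + 15.661 = 67.31 kPa.
σ'_f = 67.31 ≤ σ'_p = 95.7 kPa, so the clay remains overconsolidated and only the recompression index applies:
S_c = C_r·H/(1+e₀)·log₁₀(σ'_f/σ'_0) = 0.048×4.8/1.88×log₁₀(67.31/51.649)
    = 0.12255 × 0.11502 = 0.0141 m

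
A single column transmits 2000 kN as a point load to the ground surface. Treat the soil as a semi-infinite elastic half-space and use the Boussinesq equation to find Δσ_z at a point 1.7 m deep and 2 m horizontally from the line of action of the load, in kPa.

Δσ_z ≈ 37.7 kPa

Boussinesq vertical stress below a point load on an elastic half-space:
Δσ_z = 3P/(2πz²) · [1 + (r/z)²]^(−5/2)
r/z = 2/1.7 = 1.1765; [1+(r/z)²]^(−5/2) = 0.11395.
Δσ_z = 3×2000/(2π×1.7²) × 0.11395 = 330.43 × 0.11395 = 37.65 kPa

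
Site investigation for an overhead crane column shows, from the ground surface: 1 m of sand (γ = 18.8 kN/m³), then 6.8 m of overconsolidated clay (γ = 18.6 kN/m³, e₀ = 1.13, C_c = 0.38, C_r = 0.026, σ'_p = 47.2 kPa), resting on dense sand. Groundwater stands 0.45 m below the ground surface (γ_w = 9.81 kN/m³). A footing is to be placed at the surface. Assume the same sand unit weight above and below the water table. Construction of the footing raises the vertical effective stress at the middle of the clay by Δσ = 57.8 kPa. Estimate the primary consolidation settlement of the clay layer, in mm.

S_c ≈ 404 mm

Mid-depth of clay below the ground surface: z = 1 + 6.8/2 = 4.4 m.
Total vertical stress at mid-clay: σ_v = 18.8×1 + 18.6×3.4 = 82.04 kPa.
Pore pressure: u = 9.81×(4.4 − 0.45) = 38.75 kPa.
Initial effective stress: σ'_0 = σ_v − u = 82.04 − 38.75 = 43.29 kPa.
Final effective stress: σ'_f = 43.29 + 57.8 = 101.09 kPa.
σ'_f = 101.09 > σ'_p = 47.2 kPa, so the stress path crosses the preconsolidation pressure — recompression up to σ'_p, then virgin compression beyond:
S_c = H/(1+e₀)·[C_r·log₁₀(σ'_p/σ'_0) + C_c·log₁₀(σ'_f/σ'_p)]
    = 6.8/2.13 × [0.026×log₁₀(47.2/43.29) + 0.38×log₁₀(101.09/47.2)]
    = 3.1925 × [0.00097641 + 0.12569] = 0.4044 m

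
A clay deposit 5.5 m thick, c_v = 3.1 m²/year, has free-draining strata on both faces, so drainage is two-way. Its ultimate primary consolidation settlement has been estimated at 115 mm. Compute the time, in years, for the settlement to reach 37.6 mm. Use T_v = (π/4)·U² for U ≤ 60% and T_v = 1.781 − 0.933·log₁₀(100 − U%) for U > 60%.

t ≈ 0.205 years

Drainage path length: H_d = H/2 = 2.75 m (double drainage).
U = S(t)/S_ult = 37.6/115 = 0.327.
U ≤ 60%: T_v = (π/4)·U² = (π/4)×0.32696² = 0.08396.
t = T_v·H_d²/c_v = 0.08396×2.75²/3.1 = 0.2048 years.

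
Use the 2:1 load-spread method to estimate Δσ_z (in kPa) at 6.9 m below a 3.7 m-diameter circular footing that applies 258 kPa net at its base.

Δσ_z ≈ 31.4 kPa

By the 2:1 method the load spreads at 1 horizontal : 2 vertical, so at depth z the loaded area has grown by z in each plan dimension:
Δσ ≈ qD²/(D+z)² = 258×3.7²/(3.7+6.9)² = 31.435 kPa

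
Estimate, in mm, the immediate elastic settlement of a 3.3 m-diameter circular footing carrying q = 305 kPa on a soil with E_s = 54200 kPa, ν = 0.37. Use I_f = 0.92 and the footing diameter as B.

Immediate (elastic) settlement: S_e = q·B·(1−ν²)/E_s · I_f.
S_e = 305 × 3.3 × (1 − 0.37²) / 54200 × 0.92
    = 305 × 3.3 × 0.8631 / 54200 × 0.92
    = 0.01475 m = 14.75 mm

S_e ≈ 14.7 mm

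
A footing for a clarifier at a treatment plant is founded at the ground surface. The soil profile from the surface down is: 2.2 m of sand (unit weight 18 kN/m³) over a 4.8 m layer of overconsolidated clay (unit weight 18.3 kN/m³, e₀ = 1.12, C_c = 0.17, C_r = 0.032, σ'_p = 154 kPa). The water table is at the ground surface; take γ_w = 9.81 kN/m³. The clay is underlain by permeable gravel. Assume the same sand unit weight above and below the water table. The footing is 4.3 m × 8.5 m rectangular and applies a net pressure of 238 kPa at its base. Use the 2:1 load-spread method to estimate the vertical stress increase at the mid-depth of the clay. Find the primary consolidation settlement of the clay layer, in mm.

S_c ≈ 34 mm

Mid-depth of clay below the ground surface: z = 2.2 + 4.8/2 = 4.6 m.
Total vertical stress at mid-clay: σ_v = 18×2.2 + 18.3×2.4 = 83.52 kPa.
Pore pressure: u = 9.81×(4.6 − 0) = 45.126 kPa.
Initial effective stress: σ'_0 = σ_v − u = 83.52 − 45.126 = 38.394 kPa.
Stress increase at mid-clay by the 2:1 spreading method:
Δσ = qBL/((B+z)(L+z)) = 238×4.3×8.5/((4.3+4.6)(8.5+4.6)) = 74.611 kPa
Final effective stress: σ'_f = 38.394 + 74.611 = 113 kPa.
σ'_f = 113 ≤ σ'_p = 154 kPa, so the clay remains overconsolidated and only the recompression index applies:
S_c = C_r·H/(1+e₀)·log₁₀(σ'_f/σ'_0) = 0.032×4.8/2.12×log₁₀(113/38.394)
    = 0.072454 × 0.46882 = 0.03397 m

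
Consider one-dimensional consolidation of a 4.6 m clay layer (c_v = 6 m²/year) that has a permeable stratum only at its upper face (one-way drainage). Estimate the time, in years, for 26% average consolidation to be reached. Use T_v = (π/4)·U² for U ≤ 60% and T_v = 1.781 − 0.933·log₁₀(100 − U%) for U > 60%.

Drainage path length: H_d = H = 4.6 m (single drainage).
U ≤ 60%: T_v = (π/4)·U² = (π/4)×0.26² = 0.053093.
t = T_v·H_d²/c_v = 0.053093×4.6²/6 = 0.1872 years.

t ≈ 0.187 years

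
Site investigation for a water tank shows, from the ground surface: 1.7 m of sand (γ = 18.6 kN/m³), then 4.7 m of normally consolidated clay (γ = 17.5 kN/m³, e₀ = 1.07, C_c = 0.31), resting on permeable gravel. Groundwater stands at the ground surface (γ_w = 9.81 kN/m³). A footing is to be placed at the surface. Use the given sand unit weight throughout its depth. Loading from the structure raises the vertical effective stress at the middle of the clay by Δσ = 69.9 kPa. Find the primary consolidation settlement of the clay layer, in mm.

S_c ≈ 348 mm

Mid-depth of clay below the ground surface: z = 1.7 + 4.7/2 = 4.05 m.
Total vertical stress at mid-clay: σ_v = 18.6×1.7 + 17.5×2.35 = 72.745 kPa.
Pore pressure: u = 9.81×(4.05 − 0) = 39.73 kPa.
Initial effective stress: σ'_0 = σ_v − u = 72.745 − 39.73 = 33.015 kPa.
Final effective stress: σ'_f = σ'_0 + Δσ = 33.015 + 69.9 = 102.92 kPa.
Normally consolidated clay, so the full stress increment lies on the virgin compression line:
S_c = C_c·H/(1+e₀)·log₁₀(σ'_f/σ'_0) = 0.31×4.7/(1+1.07)×log₁₀(102.92/33.015)
    = 0.70386 × 0.49379 = 0.3476 m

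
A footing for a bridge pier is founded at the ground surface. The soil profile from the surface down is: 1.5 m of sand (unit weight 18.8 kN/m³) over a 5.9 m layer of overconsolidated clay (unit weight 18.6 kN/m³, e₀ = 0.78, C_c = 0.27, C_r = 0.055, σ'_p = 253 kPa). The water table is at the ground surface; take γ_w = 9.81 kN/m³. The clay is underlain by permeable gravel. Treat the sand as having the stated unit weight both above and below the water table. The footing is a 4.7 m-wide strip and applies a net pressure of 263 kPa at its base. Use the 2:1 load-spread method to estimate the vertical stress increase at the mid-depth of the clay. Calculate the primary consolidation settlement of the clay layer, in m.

S_c ≈ 0.118 m

Mid-depth of clay below the ground surface: z = 1.5 + 5.9/2 = 4.45 m.
Total vertical stress at mid-clay: σ_v = 18.8×1.5 + 18.6×2.95 = 83.07 kPa.
Pore pressure: u = 9.81×(4.45 − 0) = 43.655 kPa.
Initial effective stress: σ'_0 = σ_v − u = 83.07 − 43.655 = 39.415 kPa.
Stress increase at mid-clay by the 2:1 spreading method:
Δσ = qB/(B+z) = 263×4.7/(4.7+4.45) = 135.09 kPa
Final effective stress: σ'_f = 39.415 + 135.09 = 174.5 kPa.
σ'_f = 174.5 ≤ σ'_p = 253 kPa, so the clay remains overconsolidated and only the recompression index applies:
S_c = C_r·H/(1+e₀)·log₁₀(σ'_f/σ'_0) = 0.055×5.9/1.78×log₁₀(174.5/39.415)
    = 0.1823 × 0.64613 = 0.1178 m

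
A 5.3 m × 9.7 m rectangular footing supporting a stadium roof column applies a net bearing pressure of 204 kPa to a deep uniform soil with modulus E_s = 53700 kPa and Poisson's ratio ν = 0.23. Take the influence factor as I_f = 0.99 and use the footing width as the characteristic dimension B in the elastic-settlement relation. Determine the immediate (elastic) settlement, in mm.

S_e ≈ 18.9 mm

Immediate (elastic) settlement: S_e = q·B·(1−ν²)/E_s · I_f.
S_e = 204 × 5.3 × (1 − 0.23²) / 53700 × 0.99
    = 204 × 5.3 × 0.9471 / 53700 × 0.99
    = 0.01888 m = 18.88 mm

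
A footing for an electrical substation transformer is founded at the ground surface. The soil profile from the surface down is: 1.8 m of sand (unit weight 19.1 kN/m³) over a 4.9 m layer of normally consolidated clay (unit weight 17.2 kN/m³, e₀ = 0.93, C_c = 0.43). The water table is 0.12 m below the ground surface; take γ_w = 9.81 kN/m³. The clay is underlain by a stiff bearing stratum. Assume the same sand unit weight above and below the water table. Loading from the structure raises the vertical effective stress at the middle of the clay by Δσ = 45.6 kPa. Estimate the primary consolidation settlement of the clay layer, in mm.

Mid-depth of clay below the ground surface: z = 1.8 + 4.9/2 = 4.25 m.
Total vertical stress at mid-clay: σ_v = 19.1×1.8 + 17.2×2.45 = 76.52 kPa.
Pore pressure: u = 9.81×(4.25 − 0.12) = 40.515 kPa.
Initial effective stress: σ'_0 = σ_v − u = 76.52 − 40.515 = 36.005 kPa.
Final effective stress: σ'_f = σ'_0 + Δσ = 36.005 + 45.6 = 81.605 kPa.
Normally consolidated clay, so the full stress increment lies on the virgin compression line:
S_c = C_c·H/(1+e₀)·log₁₀(σ'_f/σ'_0) = 0.43×4.9/(1+0.93)×log₁₀(81.605/36.005)
    = 1.0917 × 0.35535 = 0.3879 m

S_c ≈ 388 mm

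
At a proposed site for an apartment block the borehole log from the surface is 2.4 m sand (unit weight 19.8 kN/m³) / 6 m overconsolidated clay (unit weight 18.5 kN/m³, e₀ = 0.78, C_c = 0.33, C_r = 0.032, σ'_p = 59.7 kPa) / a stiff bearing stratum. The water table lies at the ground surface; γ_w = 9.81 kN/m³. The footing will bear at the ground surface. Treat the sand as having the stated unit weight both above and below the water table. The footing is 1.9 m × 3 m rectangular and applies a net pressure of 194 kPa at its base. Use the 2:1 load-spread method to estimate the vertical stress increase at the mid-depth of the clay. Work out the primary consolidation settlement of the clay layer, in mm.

S_c ≈ 71.7 mm

Mid-depth of clay below the ground surface: z = 2.4 + 6/2 = 5.4 m.
Total vertical stress at mid-clay: σ_v = 19.8×2.4 + 18.5×3 = 103.02 kPa.
Pore pressure: u = 9.81×(5.4 − 0) = 52.974 kPa.
Initial effective stress: σ'_0 = σ_v − u = 103.02 − 52.974 = 50.046 kPa.
Stress increase at mid-clay by the 2:1 spreading method:
Δσ = qBL/((B+z)(L+z)) = 194×1.9×3/((1.9+5.4)(3+5.4)) = 18.033 kPa
Final effective stress: σ'_f = 50.046 + 18.033 = 68.079 kPa.
σ'_f = 68.079 > σ'_p = 59.7 kPa, so the stress path crosses the preconsolidation pressure — recompression up to σ'_p, then virgin compression beyond:
S_c = H/(1+e₀)·[C_r·log₁₀(σ'_p/σ'_0) + C_c·log₁₀(σ'_f/σ'_p)]
    = 6/1.78 × [0.032×log₁₀(59.7/50.046) + 0.33×log₁₀(68.079/59.7)]
    = 3.3708 × [0.0024514 + 0.018823] = 0.07171 m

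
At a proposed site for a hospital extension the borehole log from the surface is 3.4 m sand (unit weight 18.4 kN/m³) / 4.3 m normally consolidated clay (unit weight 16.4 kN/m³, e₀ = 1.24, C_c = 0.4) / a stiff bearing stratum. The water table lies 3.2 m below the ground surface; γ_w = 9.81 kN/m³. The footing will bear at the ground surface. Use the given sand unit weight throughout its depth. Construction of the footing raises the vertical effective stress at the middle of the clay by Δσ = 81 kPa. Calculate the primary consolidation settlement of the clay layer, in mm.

Mid-depth of clay below the ground surface: z = 3.4 + 4.3/2 = 5.55 m.
Total vertical stress at mid-clay: σ_v = 18.4×3.4 + 16.4×2.15 = 97.82 kPa.
Pore pressure: u = 9.81×(5.55 − 3.2) = 23.054 kPa.
Initial effective stress: σ'_0 = σ_v − u = 97.82 − 23.054 = 74.766 kPa.
Final effective stress: σ'_f = σ'_0 + Δσ = 74.766 + 81 = 155.77 kPa.
Normally consolidated clay, so the full stress increment lies on the virgin compression line:
S_c = C_c·H/(1+e₀)·log₁₀(σ'_f/σ'_0) = 0.4×4.3/(1+1.24)×log₁₀(155.77/74.766)
    = 0.76786 × 0.31878 = 0.2448 m

S_c ≈ 245 mm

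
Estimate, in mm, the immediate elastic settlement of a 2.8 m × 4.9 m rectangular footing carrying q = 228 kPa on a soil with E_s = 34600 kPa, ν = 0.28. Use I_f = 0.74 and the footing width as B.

Immediate (elastic) settlement: S_e = q·B·(1−ν²)/E_s · I_f.
S_e = 228 × 2.8 × (1 − 0.28²) / 34600 × 0.74
    = 228 × 2.8 × 0.9216 / 34600 × 0.74
    = 0.01258 m = 12.58 mm

S_e ≈ 12.6 mm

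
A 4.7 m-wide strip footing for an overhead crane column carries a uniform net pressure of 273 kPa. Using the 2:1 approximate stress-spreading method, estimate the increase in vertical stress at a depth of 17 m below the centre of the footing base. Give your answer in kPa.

By the 2:1 method the load spreads at 1 horizontal : 2 vertical, so at depth z the loaded area has grown by z in each plan dimension:
Δσ = qB/(B+z) = 273×4.7/(4.7+17) = 59.129 kPa

Δσ_z ≈ 59.1 kPa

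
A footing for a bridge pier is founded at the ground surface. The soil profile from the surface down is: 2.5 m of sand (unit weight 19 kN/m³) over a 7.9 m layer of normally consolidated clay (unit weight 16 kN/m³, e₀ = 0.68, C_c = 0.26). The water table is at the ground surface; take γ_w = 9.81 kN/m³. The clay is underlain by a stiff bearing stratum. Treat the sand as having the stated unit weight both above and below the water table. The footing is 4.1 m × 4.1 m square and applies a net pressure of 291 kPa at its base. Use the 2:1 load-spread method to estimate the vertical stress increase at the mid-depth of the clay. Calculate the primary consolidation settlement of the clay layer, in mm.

Mid-depth of clay below the ground surface: z = 2.5 + 7.9/2 = 6.45 m.
Total vertical stress at mid-clay: σ_v = 19×2.5 + 16×3.95 = 110.7 kPa.
Pore pressure: u = 9.81×(6.45 − 0) = 63.275 kPa.
Initial effective stress: σ'_0 = σ_v − u = 110.7 − 63.275 = 47.425 kPa.
Stress increase at mid-clay by the 2:1 spreading method:
Δσ = qBL/((B+z)(L+z)) = 291×4.1×4.1/((4.1+6.45)(4.1+6.45)) = 43.95 kPa
Final effective stress: σ'_f = σ'_0 + Δσ = 47.425 + 43.95 = 91.375 kPa.
Normally consolidated clay, so the full stress increment lies on the virgin compression line:
S_c = C_c·H/(1+e₀)·log₁₀(σ'_f/σ'_0) = 0.26×7.9/(1+0.68)×log₁₀(91.375/47.425)
    = 1.2226 × 0.28482 = 0.3482 m

S_c ≈ 348 mm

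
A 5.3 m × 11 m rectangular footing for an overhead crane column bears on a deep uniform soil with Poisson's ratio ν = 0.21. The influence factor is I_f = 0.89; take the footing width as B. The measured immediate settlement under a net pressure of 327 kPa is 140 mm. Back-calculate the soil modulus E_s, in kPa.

E_s ≈ 10500 kPa

S_e = q·B·(1−ν²)/E_s · I_f  ⇒  E_s = q·B·(1−ν²)·I_f / S_e.
E_s = 327 × 5.3 × 0.9559 × 0.89 / 0.14 = 10530 kPa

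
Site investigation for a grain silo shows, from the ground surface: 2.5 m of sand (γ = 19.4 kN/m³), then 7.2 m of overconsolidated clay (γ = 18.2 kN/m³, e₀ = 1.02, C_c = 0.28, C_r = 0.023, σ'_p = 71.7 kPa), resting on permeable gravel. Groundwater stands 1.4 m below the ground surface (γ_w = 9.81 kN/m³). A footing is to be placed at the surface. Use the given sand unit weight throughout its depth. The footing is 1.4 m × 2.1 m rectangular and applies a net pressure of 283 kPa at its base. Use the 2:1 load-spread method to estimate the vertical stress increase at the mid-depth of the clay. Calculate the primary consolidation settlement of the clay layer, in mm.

S_c ≈ 57.2 mm

Mid-depth of clay below the ground surface: z = 2.5 + 7.2/2 = 6.1 m.
Total vertical stress at mid-clay: σ_v = 19.4×2.5 + 18.2×3.6 = 114.02 kPa.
Pore pressure: u = 9.81×(6.1 − 1.4) = 46.107 kPa.
Initial effective stress: σ'_0 = σ_v − u = 114.02 − 46.107 = 67.913 kPa.
Stress increase at mid-clay by the 2:1 spreading method:
Δσ = qBL/((B+z)(L+z)) = 283×1.4×2.1/((1.4+6.1)(2.1+6.1)) = 13.529 kPa
Final effective stress: σ'_f = 67.913 + 13.529 = 81.442 kPa.
σ'_f = 81.442 > σ'_p = 71.7 kPa, so the stress path crosses the preconsolidation pressure — recompression up to σ'_p, then virgin compression beyond:
S_c = H/(1+e₀)·[C_r·log₁₀(σ'_p/σ'_0) + C_c·log₁₀(σ'_f/σ'_p)]
    = 7.2/2.02 × [0.023×log₁₀(71.7/67.913) + 0.28×log₁₀(81.442/71.7)]
    = 3.5644 × [0.00054202 + 0.015492] = 0.05715 m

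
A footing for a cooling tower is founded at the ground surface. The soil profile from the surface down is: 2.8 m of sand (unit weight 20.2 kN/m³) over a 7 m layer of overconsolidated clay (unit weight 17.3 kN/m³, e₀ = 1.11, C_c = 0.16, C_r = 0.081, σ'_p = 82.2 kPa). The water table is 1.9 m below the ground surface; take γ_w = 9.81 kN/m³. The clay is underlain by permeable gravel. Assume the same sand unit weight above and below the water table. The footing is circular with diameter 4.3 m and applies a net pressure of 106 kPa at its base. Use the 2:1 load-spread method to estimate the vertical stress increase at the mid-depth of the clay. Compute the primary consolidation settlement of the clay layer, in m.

S_c ≈ 0.0368 m

Mid-depth of clay below the ground surface: z = 2.8 + 7/2 = 6.3 m.
Total vertical stress at mid-clay: σ_v = 20.2×2.8 + 17.3×3.5 = 117.11 kPa.
Pore pressure: u = 9.81×(6.3 − 1.9) = 43.164 kPa.
Initial effective stress: σ'_0 = σ_v − u = 117.11 − 43.164 = 73.946 kPa.
Stress increase at mid-clay by the 2:1 spreading method:
Δσ ≈ qD²/(D+z)² = 106×4.3²/(4.3+6.3)² = 17.443 kPa
Final effective stress: σ'_f = 73.946 + 17.443 = 91.389 kPa.
σ'_f = 91.389 > σ'_p = 82.2 kPa, so the stress path crosses the preconsolidation pressure — recompression up to σ'_p, then virgin compression beyond:
S_c = H/(1+e₀)·[C_r·log₁₀(σ'_p/σ'_0) + C_c·log₁₀(σ'_f/σ'_p)]
    = 7/2.11 × [0.081×log₁₀(82.2/73.946) + 0.16×log₁₀(91.389/82.2)]
    = 3.3175 × [0.0037225 + 0.0073635] = 0.03678 m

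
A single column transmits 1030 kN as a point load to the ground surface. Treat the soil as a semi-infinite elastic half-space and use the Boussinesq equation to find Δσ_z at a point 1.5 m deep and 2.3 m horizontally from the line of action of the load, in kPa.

Δσ_z ≈ 10.6 kPa

Boussinesq vertical stress below a point load on an elastic half-space:
Δσ_z = 3P/(2πz²) · [1 + (r/z)²]^(−5/2)
r/z = 2.3/1.5 = 1.5333; [1+(r/z)²]^(−5/2) = 0.048644.
Δσ_z = 3×1030/(2π×1.5²) × 0.048644 = 218.57 × 0.048644 = 10.63 kPa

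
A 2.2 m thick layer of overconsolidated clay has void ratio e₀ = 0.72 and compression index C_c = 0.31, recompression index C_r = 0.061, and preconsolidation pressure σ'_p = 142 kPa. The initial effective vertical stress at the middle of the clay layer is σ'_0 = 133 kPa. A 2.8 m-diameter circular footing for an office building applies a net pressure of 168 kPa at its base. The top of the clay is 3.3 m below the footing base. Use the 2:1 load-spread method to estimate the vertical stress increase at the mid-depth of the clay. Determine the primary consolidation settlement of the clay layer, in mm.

S_c ≈ 21.1 mm

Mid-depth of clay below the footing base: z = 3.3 + 2.2/2 = 4.4 m.
Stress increase at mid-clay by the 2:1 spreading method:
Δσ ≈ qD²/(D+z)² = 168×2.8²/(2.8+4.4)² = 25.407 kPa
Final effective stress: σ'_f = 133 + 25.407 = 158.41 kPa.
σ'_f = 158.41 > σ'_p = 142 kPa, so the stress path crosses the preconsolidation pressure — recompression up to σ'_p, then virgin compression beyond:
S_c = H/(1+e₀)·[C_r·log₁₀(σ'_p/σ'_0) + C_c·log₁₀(σ'_f/σ'_p)]
    = 2.2/1.72 × [0.061×log₁₀(142/133) + 0.31×log₁₀(158.41/142)]
    = 1.2791 × [0.0017346 + 0.014723] = 0.02105 m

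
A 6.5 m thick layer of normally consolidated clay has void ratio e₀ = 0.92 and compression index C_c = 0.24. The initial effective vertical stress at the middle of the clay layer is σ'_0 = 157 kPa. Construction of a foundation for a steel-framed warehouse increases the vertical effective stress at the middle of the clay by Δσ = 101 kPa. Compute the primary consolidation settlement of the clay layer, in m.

S_c ≈ 0.175 m

Final effective stress: σ'_f = σ'_0 + Δσ = 157 + 101 = 258 kPa.
Normally consolidated clay, so the full stress increment lies on the virgin compression line:
S_c = C_c·H/(1+e₀)·log₁₀(σ'_f/σ'_0) = 0.24×6.5/(1+0.92)×log₁₀(258/157)
    = 0.8125 × 0.21572 = 0.1753 m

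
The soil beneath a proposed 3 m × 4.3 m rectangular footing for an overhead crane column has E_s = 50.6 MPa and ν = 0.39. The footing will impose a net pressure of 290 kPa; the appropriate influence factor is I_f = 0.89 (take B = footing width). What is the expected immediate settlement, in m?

S_e ≈ 0.013 m

Immediate (elastic) settlement: S_e = q·B·(1−ν²)/E_s · I_f.
E_s = 50.6 MPa = 50600 kPa.
S_e = 290 × 3 × (1 − 0.39²) / 50600 × 0.89
    = 290 × 3 × 0.8479 / 50600 × 0.89
    = 0.01297 m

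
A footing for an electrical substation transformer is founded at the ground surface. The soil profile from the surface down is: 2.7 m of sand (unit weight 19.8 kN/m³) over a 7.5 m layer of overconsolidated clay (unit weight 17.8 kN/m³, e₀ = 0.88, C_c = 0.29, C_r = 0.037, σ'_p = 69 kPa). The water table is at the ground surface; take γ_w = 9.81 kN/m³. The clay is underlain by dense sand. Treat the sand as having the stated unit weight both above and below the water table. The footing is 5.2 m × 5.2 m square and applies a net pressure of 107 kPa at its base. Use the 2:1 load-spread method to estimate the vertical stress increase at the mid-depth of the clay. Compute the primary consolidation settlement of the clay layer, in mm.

S_c ≈ 75.5 mm

Mid-depth of clay below the ground surface: z = 2.7 + 7.5/2 = 6.45 m.
Total vertical stress at mid-clay: σ_v = 19.8×2.7 + 17.8×3.75 = 120.21 kPa.
Pore pressure: u = 9.81×(6.45 − 0) = 63.275 kPa.
Initial effective stress: σ'_0 = σ_v − u = 120.21 − 63.275 = 56.935 kPa.
Stress increase at mid-clay by the 2:1 spreading method:
Δσ = qBL/((B+z)(L+z)) = 107×5.2×5.2/((5.2+6.45)(5.2+6.45)) = 21.318 kPa
Final effective stress: σ'_f = 56.935 + 21.318 = 78.253 kPa.
σ'_f = 78.253 > σ'_p = 69 kPa, so the stress path crosses the preconsolidation pressure — recompression up to σ'_p, then virgin compression beyond:
S_c = H/(1+e₀)·[C_r·log₁₀(σ'_p/σ'_0) + C_c·log₁₀(σ'_f/σ'_p)]
    = 7.5/1.88 × [0.037×log₁₀(69/56.935) + 0.29×log₁₀(78.253/69)]
    = 3.9894 × [0.0030884 + 0.015849] = 0.07555 m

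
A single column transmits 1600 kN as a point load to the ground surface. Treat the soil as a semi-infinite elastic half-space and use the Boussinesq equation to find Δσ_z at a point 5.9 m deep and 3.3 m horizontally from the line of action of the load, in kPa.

Boussinesq vertical stress below a point load on an elastic half-space:
Δσ_z = 3P/(2πz²) · [1 + (r/z)²]^(−5/2)
r/z = 3.3/5.9 = 0.55932; [1+(r/z)²]^(−5/2) = 0.50637.
Δσ_z = 3×1600/(2π×5.9²) × 0.50637 = 21.946 × 0.50637 = 11.11 kPa

Δσ_z ≈ 11.1 kPa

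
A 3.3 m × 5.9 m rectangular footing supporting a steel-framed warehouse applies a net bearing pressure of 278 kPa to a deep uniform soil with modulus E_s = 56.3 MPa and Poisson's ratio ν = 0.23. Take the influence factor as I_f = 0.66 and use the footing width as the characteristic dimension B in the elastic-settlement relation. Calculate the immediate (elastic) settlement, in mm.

S_e ≈ 10.2 mm

Immediate (elastic) settlement: S_e = q·B·(1−ν²)/E_s · I_f.
E_s = 56.3 MPa = 56300 kPa.
S_e = 278 × 3.3 × (1 − 0.23²) / 56300 × 0.66
    = 278 × 3.3 × 0.9471 / 56300 × 0.66
    = 0.01019 m = 10.19 mm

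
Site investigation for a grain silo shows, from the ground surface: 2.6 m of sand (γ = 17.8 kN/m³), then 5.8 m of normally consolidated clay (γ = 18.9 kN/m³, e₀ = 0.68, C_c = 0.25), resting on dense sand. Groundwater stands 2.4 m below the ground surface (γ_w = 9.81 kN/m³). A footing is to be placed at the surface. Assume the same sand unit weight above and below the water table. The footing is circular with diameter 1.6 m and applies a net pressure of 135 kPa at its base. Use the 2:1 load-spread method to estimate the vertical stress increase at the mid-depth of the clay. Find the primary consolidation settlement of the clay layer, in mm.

S_c ≈ 34.7 mm

Mid-depth of clay below the ground surface: z = 2.6 + 5.8/2 = 5.5 m.
Total vertical stress at mid-clay: σ_v = 17.8×2.6 + 18.9×2.9 = 101.09 kPa.
Pore pressure: u = 9.81×(5.5 − 2.4) = 30.411 kPa.
Initial effective stress: σ'_0 = σ_v − u = 101.09 − 30.411 = 70.679 kPa.
Stress increase at mid-clay by the 2:1 spreading method:
Δσ ≈ qD²/(D+z)² = 135×1.6²/(1.6+5.5)² = 6.8558 kPa
Final effective stress: σ'_f = σ'_0 + Δσ = 70.679 + 6.8558 = 77.535 kPa.
Normally consolidated clay, so the full stress increment lies on the virgin compression line:
S_c = C_c·H/(1+e₀)·log₁₀(σ'_f/σ'_0) = 0.25×5.8/(1+0.68)×log₁₀(77.535/70.679)
    = 0.8631 × 0.040207 = 0.0347 m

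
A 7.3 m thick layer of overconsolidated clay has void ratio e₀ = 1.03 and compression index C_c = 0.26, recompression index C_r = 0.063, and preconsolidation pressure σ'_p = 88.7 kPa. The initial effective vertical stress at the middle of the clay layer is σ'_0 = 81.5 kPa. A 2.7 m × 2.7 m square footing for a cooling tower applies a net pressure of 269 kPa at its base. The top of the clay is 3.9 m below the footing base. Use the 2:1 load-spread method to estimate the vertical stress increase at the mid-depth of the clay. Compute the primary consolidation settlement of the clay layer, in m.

Mid-depth of clay below the footing base: z = 3.9 + 7.3/2 = 7.55 m.
Stress increase at mid-clay by the 2:1 spreading method:
Δσ = qBL/((B+z)(L+z)) = 269×2.7×2.7/((2.7+7.55)(2.7+7.55)) = 18.665 kPa
Final effective stress: σ'_f = 81.5 + 18.665 = 100.16 kPa.
σ'_f = 100.16 > σ'_p = 88.7 kPa, so the stress path crosses the preconsolidation pressure — recompression up to σ'_p, then virgin compression beyond:
S_c = H/(1+e₀)·[C_r·log₁₀(σ'_p/σ'_0) + C_c·log₁₀(σ'_f/σ'_p)]
    = 7.3/2.03 × [0.063×log₁₀(88.7/81.5) + 0.26×log₁₀(100.16/88.7)]
    = 3.5961 × [0.0023163 + 0.01372] = 0.05767 m

S_c ≈ 0.0577 m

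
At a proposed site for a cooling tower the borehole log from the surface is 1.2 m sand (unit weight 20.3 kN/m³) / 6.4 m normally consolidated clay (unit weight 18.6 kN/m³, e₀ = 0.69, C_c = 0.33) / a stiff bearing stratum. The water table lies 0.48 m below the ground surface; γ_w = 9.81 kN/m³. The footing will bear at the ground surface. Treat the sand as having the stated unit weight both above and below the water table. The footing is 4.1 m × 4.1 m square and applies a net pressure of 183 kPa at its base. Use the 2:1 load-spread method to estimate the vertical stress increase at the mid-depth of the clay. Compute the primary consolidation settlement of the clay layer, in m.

S_c ≈ 0.359 m

Mid-depth of clay below the ground surface: z = 1.2 + 6.4/2 = 4.4 m.
Total vertical stress at mid-clay: σ_v = 20.3×1.2 + 18.6×3.2 = 83.88 kPa.
Pore pressure: u = 9.81×(4.4 − 0.48) = 38.455 kPa.
Initial effective stress: σ'_0 = σ_v − u = 83.88 − 38.455 = 45.425 kPa.
Stress increase at mid-clay by the 2:1 spreading method:
Δσ = qBL/((B+z)(L+z)) = 183×4.1×4.1/((4.1+4.4)(4.1+4.4)) = 42.578 kPa
Final effective stress: σ'_f = σ'_0 + Δσ = 45.425 + 42.578 = 88.003 kPa.
Normally consolidated clay, so the full stress increment lies on the virgin compression line:
S_c = C_c·H/(1+e₀)·log₁₀(σ'_f/σ'_0) = 0.33×6.4/(1+0.69)×log₁₀(88.003/45.425)
    = 1.2497 × 0.2872 = 0.3589 m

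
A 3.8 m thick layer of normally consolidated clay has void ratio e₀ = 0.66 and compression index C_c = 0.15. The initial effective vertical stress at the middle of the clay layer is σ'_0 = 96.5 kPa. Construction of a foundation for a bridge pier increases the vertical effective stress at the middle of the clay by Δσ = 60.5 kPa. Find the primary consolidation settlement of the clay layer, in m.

Final effective stress: σ'_f = σ'_0 + Δσ = 96.5 + 60.5 = 157 kPa.
Normally consolidated clay, so the full stress increment lies on the virgin compression line:
S_c = C_c·H/(1+e₀)·log₁₀(σ'_f/σ'_0) = 0.15×3.8/(1+0.66)×log₁₀(157/96.5)
    = 0.34337 × 0.21137 = 0.07258 m

S_c ≈ 0.0726 m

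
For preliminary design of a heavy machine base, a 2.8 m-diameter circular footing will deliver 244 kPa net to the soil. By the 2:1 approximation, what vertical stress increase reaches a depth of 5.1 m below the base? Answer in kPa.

By the 2:1 method the load spreads at 1 horizontal : 2 vertical, so at depth z the loaded area has grown by z in each plan dimension:
Δσ ≈ qD²/(D+z)² = 244×2.8²/(2.8+5.1)² = 30.651 kPa

Δσ_z ≈ 30.7 kPa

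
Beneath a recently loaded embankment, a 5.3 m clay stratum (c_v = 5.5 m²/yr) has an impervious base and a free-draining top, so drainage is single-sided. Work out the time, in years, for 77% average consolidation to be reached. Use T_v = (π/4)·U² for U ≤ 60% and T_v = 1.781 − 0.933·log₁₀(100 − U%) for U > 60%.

t ≈ 2.61 years

Drainage path length: H_d = H = 5.3 m (single drainage).
U > 60%: T_v = 1.781 − 0.933·log₁₀(100 − 77) = 0.51051.
t = T_v·H_d²/c_v = 0.51051×5.3²/5.5 = 2.607 years.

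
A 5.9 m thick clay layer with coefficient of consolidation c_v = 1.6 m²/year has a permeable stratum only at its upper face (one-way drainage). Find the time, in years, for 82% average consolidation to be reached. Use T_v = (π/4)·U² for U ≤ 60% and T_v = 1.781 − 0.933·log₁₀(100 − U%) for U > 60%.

t ≈ 13.3 years

Drainage path length: H_d = H = 5.9 m (single drainage).
U > 60%: T_v = 1.781 − 0.933·log₁₀(100 − 82) = 0.60983.
t = T_v·H_d²/c_v = 0.60983×5.9²/1.6 = 13.27 years.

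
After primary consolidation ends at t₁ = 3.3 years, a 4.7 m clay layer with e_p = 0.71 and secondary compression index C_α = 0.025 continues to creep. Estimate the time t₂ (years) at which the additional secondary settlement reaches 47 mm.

t₂ ≈ 15.9 years

S_s = C_α·H/(1+e_p)·log₁₀(t₂/t₁) ⇒ log₁₀(t₂/t₁) = S_s·(1+e_p)/(C_α·H).
log₁₀(t₂/t₁) = 0.047 × (1+0.71) / (0.025×4.7) = 0.684
t₂ = t₁ × 10^0.684 = 3.3 × 4.831 = 15.94 years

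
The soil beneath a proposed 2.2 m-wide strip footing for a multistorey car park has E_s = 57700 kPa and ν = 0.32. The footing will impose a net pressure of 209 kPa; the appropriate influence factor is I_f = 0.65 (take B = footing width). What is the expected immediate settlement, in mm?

S_e ≈ 4.65 mm

Immediate (elastic) settlement: S_e = q·B·(1−ν²)/E_s · I_f.
S_e = 209 × 2.2 × (1 − 0.32²) / 57700 × 0.65
    = 209 × 2.2 × 0.8976 / 57700 × 0.65
    = 0.004649 m = 4.649 mm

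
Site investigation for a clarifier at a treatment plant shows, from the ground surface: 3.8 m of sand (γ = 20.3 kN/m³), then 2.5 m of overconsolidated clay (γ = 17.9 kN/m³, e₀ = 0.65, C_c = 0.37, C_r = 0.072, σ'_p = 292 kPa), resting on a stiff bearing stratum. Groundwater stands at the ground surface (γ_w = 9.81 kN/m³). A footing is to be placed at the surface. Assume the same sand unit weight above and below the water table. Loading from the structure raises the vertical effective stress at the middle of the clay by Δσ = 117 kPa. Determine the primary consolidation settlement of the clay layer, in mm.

S_c ≈ 57.2 mm

Mid-depth of clay below the ground surface: z = 3.8 + 2.5/2 = 5.05 m.
Total vertical stress at mid-clay: σ_v = 20.3×3.8 + 17.9×1.25 = 99.515 kPa.
Pore pressure: u = 9.81×(5.05 − 0) = 49.541 kPa.
Initial effective stress: σ'_0 = σ_v − u = 99.515 − 49.541 = 49.974 kPa.
Final effective stress: σ'_f = 49.974 + 117 = 166.97 kPa.
σ'_f = 166.97 ≤ σ'_p = 292 kPa, so the clay remains overconsolidated and only the recompression index applies:
S_c = C_r·H/(1+e₀)·log₁₀(σ'_f/σ'_0) = 0.072×2.5/1.65×log₁₀(166.97/49.974)
    = 0.10909 × 0.52389 = 0.05715 m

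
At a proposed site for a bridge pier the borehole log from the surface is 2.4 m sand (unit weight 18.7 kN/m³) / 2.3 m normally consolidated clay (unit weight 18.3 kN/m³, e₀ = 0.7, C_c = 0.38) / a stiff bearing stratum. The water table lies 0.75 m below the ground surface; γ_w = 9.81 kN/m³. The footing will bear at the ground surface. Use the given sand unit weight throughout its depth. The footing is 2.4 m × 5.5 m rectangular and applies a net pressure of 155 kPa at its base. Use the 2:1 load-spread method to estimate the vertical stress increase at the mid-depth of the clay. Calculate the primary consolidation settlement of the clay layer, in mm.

S_c ≈ 153 mm

Mid-depth of clay below the ground surface: z = 2.4 + 2.3/2 = 3.55 m.
Total vertical stress at mid-clay: σ_v = 18.7×2.4 + 18.3×1.15 = 65.925 kPa.
Pore pressure: u = 9.81×(3.55 − 0.75) = 27.468 kPa.
Initial effective stress: σ'_0 = σ_v − u = 65.925 − 27.468 = 38.457 kPa.
Stress increase at mid-clay by the 2:1 spreading method:
Δσ = qBL/((B+z)(L+z)) = 155×2.4×5.5/((2.4+3.55)(5.5+3.55)) = 37.996 kPa
Final effective stress: σ'_f = σ'_0 + Δσ = 38.457 + 37.996 = 76.453 kPa.
Normally consolidated clay, so the full stress increment lies on the virgin compression line:
S_c = C_c·H/(1+e₀)·log₁₀(σ'_f/σ'_0) = 0.38×2.3/(1+0.7)×log₁₀(76.453/38.457)
    = 0.51412 × 0.29842 = 0.1534 m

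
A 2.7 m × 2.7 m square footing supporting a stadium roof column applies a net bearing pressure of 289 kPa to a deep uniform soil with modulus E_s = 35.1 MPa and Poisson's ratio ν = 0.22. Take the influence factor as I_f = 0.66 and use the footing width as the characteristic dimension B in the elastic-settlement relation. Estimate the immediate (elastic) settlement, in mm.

Immediate (elastic) settlement: S_e = q·B·(1−ν²)/E_s · I_f.
E_s = 35.1 MPa = 35100 kPa.
S_e = 289 × 2.7 × (1 − 0.22²) / 35100 × 0.66
    = 289 × 2.7 × 0.9516 / 35100 × 0.66
    = 0.01396 m = 13.96 mm

S_e ≈ 14 mm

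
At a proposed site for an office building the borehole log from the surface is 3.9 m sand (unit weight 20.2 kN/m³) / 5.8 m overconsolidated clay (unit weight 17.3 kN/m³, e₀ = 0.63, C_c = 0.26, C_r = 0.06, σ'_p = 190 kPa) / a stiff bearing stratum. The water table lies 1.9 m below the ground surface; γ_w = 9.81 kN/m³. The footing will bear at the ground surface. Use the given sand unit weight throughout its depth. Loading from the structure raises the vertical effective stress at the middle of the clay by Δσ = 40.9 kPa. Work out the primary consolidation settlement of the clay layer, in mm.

S_c ≈ 37.9 mm

Mid-depth of clay below the ground surface: z = 3.9 + 5.8/2 = 6.8 m.
Total vertical stress at mid-clay: σ_v = 20.2×3.9 + 17.3×2.9 = 128.95 kPa.
Pore pressure: u = 9.81×(6.8 − 1.9) = 48.069 kPa.
Initial effective stress: σ'_0 = σ_v − u = 128.95 − 48.069 = 80.881 kPa.
Final effective stress: σ'_f = 80.881 + 40.9 = 121.78 kPa.
σ'_f = 121.78 ≤ σ'_p = 190 kPa, so the clay remains overconsolidated and only the recompression index applies:
S_c = C_r·H/(1+e₀)·log₁₀(σ'_f/σ'_0) = 0.06×5.8/1.63×log₁₀(121.78/80.881)
    = 0.2135 × 0.17773 = 0.03794 m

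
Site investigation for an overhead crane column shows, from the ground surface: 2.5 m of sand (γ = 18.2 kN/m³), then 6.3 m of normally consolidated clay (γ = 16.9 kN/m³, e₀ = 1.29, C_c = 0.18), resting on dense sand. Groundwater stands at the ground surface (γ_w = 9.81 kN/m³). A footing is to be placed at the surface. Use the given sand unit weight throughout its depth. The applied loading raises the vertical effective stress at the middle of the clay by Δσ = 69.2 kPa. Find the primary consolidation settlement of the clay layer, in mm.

Mid-depth of clay below the ground surface: z = 2.5 + 6.3/2 = 5.65 m.
Total vertical stress at mid-clay: σ_v = 18.2×2.5 + 16.9×3.15 = 98.735 kPa.
Pore pressure: u = 9.81×(5.65 − 0) = 55.427 kPa.
Initial effective stress: σ'_0 = σ_v − u = 98.735 − 55.427 = 43.308 kPa.
Final effective stress: σ'_f = σ'_0 + Δσ = 43.308 + 69.2 = 112.51 kPa.
Normally consolidated clay, so the full stress increment lies on the virgin compression line:
S_c = C_c·H/(1+e₀)·log₁₀(σ'_f/σ'_0) = 0.18×6.3/(1+1.29)×log₁₀(112.51/43.308)
    = 0.4952 × 0.41462 = 0.2053 m

S_c ≈ 205 mm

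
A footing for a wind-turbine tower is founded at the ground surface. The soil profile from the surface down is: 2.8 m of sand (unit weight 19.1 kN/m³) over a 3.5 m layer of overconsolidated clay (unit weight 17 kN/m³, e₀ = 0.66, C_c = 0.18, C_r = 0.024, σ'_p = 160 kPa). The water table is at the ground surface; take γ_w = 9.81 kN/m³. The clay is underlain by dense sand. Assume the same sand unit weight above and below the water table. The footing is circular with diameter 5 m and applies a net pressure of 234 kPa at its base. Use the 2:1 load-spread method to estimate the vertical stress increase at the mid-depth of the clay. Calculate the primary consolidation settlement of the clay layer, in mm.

Mid-depth of clay below the ground surface: z = 2.8 + 3.5/2 = 4.55 m.
Total vertical stress at mid-clay: σ_v = 19.1×2.8 + 17×1.75 = 83.23 kPa.
Pore pressure: u = 9.81×(4.55 − 0) = 44.636 kPa.
Initial effective stress: σ'_0 = σ_v − u = 83.23 − 44.636 = 38.594 kPa.
Stress increase at mid-clay by the 2:1 spreading method:
Δσ ≈ qD²/(D+z)² = 234×5²/(5+4.55)² = 64.143 kPa
Final effective stress: σ'_f = 38.594 + 64.143 = 102.74 kPa.
σ'_f = 102.74 ≤ σ'_p = 160 kPa, so the clay remains overconsolidated and only the recompression index applies:
S_c = C_r·H/(1+e₀)·log₁₀(σ'_f/σ'_0) = 0.024×3.5/1.66×log₁₀(102.74/38.594)
    = 0.050602 × 0.42522 = 0.02152 m

S_c ≈ 21.5 mm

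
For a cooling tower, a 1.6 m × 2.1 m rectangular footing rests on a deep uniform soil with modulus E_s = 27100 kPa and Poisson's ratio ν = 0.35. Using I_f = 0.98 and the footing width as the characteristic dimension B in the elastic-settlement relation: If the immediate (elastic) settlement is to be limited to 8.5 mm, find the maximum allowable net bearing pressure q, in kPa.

S_e = q·B·(1−ν²)/E_s · I_f  ⇒  q = S_e·E_s / (B·(1−ν²)·I_f).
q = 0.0085 × 27100 / (1.6 × 0.8775 × 0.98) = 167.4 kPa

q ≈ 167 kPa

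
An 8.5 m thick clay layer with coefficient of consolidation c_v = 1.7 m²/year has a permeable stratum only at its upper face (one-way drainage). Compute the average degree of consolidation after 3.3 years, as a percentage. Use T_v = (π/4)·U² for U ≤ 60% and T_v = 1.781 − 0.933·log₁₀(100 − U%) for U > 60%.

U ≈ 31.4 %

Drainage path length: H_d = H = 8.5 m (single drainage).
T_v = c_v·t/H_d² = 1.7×3.3/8.5² = 0.077647.
T_v = 0.077647 corresponds to the U ≤ 60% branch:
U = √(4T_v/π) = 0.3144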